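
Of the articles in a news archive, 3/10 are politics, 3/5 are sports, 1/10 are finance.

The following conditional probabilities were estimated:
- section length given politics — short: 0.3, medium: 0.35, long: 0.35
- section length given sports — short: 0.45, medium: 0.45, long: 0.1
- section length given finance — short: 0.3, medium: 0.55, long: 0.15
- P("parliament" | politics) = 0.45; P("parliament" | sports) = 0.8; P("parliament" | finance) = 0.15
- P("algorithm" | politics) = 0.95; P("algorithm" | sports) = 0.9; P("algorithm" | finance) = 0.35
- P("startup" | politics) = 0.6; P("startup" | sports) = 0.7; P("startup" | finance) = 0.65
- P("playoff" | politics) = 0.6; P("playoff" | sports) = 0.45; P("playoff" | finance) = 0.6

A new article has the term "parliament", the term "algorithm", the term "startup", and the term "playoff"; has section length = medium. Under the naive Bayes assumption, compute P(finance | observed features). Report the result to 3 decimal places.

0.014

politics: 0.3 × 0.35 × 0.45 × 0.95 × 0.6 × 0.6 = 0.0161595
sports: 0.6 × 0.45 × 0.8 × 0.9 × 0.7 × 0.45 = 0.061236
finance: 0.1 × 0.55 × 0.15 × 0.35 × 0.65 × 0.6 = 0.001126125
P(finance | x) = 0.001126125 / 0.078521625 ≈ 0.014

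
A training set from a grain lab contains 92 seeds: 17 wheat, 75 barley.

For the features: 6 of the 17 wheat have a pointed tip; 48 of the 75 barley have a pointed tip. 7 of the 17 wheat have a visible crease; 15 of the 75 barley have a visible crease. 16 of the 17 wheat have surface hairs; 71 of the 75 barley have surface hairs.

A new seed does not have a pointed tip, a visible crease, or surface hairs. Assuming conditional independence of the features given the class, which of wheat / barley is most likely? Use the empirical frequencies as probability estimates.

wheat: (17/92) × (11/17) × (10/17) × (1/17) ≈ 0.0041372
barley: (75/92) × (27/75) × (60/75) × (4/75) ≈ 0.0125217
Highest score → barley.

barley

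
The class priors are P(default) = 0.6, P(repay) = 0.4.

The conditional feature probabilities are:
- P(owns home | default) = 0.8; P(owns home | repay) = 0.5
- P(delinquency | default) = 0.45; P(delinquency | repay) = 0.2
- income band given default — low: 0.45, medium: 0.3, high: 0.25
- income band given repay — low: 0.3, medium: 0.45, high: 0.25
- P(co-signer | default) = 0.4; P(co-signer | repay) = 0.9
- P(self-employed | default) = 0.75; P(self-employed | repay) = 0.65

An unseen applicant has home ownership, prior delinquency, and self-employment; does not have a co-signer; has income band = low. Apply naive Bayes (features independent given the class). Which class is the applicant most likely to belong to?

default: 0.6 × 0.8 × 0.45 × 0.45 × (1−0.4) × 0.75 = 0.04374
repay: 0.4 × 0.5 × 0.2 × 0.3 × (1−0.9) × 0.65 = 0.00078
Highest score → default.

default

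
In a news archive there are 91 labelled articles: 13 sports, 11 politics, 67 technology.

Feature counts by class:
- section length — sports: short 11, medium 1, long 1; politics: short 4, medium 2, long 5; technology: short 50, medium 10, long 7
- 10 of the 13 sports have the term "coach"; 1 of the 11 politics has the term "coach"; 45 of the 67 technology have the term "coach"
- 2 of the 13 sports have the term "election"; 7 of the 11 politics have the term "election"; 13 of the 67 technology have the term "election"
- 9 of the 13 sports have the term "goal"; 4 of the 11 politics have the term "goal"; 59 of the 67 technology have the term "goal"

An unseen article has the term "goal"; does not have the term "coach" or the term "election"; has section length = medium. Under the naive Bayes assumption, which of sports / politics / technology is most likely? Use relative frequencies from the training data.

sports: (13/91) × (1/13) × (3/13) × (11/13) × (9/13) ≈ 0.00148554
politics: (11/91) × (2/11) × (10/11) × (4/11) × (4/11) ≈ 0.00264199
technology: (67/91) × (10/67) × (22/67) × (54/67) × (59/67) ≈ 0.0256096
Highest score → technology.

technology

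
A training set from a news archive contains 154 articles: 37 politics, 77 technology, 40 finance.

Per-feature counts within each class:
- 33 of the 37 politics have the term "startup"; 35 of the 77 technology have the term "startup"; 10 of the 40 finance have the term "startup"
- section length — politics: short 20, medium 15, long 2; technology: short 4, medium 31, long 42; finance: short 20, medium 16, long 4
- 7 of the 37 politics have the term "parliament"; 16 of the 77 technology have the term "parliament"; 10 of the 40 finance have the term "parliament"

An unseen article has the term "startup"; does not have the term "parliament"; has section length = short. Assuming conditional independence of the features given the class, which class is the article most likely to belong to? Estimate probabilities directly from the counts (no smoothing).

politics: (37/154) × (33/37) × (20/37) × (30/37) ≈ 0.0939163
technology: (77/154) × (35/77) × (4/77) × (61/77) ≈ 0.0093531
finance: (40/154) × (10/40) × (20/40) × (30/40) ≈ 0.0243506
Highest score → politics.

politics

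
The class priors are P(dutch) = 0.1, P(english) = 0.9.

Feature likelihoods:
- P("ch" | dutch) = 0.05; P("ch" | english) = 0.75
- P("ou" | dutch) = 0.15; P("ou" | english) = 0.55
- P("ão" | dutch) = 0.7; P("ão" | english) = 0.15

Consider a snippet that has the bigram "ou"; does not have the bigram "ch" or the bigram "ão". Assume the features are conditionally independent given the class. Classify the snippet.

dutch: 0.1 × (1−0.05) × 0.15 × (1−0.7) = 0.004275
english: 0.9 × (1−0.75) × 0.55 × (1−0.15) = 0.1051875
Highest score → english.

english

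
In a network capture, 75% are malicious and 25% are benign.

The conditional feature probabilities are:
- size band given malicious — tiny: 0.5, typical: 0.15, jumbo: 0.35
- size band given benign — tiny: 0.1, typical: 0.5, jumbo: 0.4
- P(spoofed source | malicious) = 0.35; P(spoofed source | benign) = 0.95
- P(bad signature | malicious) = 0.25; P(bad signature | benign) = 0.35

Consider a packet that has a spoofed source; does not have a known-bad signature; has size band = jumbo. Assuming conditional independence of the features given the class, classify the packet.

malicious: 0.75 × 0.35 × 0.35 × (1−0.25) = 0.06890625
benign: 0.25 × 0.4 × 0.95 × (1−0.35) = 0.06175
Highest score → malicious.

malicious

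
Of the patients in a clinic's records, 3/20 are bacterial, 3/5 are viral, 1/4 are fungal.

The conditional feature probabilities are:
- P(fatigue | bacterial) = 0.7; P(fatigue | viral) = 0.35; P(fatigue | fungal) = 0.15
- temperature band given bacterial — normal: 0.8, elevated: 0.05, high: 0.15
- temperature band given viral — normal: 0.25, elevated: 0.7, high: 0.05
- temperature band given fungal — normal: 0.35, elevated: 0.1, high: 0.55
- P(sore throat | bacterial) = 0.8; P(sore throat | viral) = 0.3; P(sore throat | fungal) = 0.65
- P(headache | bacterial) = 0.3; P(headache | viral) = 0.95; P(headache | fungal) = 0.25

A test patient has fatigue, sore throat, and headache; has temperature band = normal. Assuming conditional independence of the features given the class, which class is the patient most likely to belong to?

bacterial: 0.15 × 0.7 × 0.8 × 0.8 × 0.3 = 0.02016
viral: 0.6 × 0.35 × 0.25 × 0.3 × 0.95 = 0.0149625
fungal: 0.25 × 0.15 × 0.35 × 0.65 × 0.25 = 0.0021328125
Highest score → bacterial.

bacterial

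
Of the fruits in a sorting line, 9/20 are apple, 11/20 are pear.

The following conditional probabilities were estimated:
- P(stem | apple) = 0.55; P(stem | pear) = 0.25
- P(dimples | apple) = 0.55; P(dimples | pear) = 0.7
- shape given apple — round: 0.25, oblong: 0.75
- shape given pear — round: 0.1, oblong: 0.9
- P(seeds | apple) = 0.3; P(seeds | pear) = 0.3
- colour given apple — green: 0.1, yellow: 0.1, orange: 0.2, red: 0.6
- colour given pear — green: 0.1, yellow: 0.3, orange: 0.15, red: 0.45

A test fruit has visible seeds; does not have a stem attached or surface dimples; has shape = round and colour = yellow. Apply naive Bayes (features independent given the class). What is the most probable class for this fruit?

apple: 0.45 × (1−0.55) × (1−0.55) × 0.25 × 0.3 × 0.1 = 0.0006834375
pear: 0.55 × (1−0.25) × (1−0.7) × 0.1 × 0.3 × 0.3 = 0.00111375
Highest score → pear.

pear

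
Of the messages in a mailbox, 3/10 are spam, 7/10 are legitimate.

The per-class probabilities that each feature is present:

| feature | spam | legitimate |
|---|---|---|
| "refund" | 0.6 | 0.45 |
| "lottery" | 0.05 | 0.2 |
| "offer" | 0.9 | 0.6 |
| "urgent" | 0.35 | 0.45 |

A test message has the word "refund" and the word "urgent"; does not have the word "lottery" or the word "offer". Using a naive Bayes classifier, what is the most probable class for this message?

spam: 0.3 × 0.6 × (1−0.05) × (1−0.9) × 0.35 = 0.005985
legitimate: 0.7 × 0.45 × (1−0.2) × (1−0.6) × 0.45 = 0.04536
Highest score → legitimate.

legitimate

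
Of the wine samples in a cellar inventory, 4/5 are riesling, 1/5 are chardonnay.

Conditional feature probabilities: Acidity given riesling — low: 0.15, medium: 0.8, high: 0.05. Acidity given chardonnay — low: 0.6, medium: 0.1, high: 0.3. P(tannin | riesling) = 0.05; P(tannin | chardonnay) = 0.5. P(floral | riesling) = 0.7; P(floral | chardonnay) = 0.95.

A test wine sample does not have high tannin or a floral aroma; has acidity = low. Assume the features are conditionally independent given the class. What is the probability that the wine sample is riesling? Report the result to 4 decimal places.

riesling: 0.8 × 0.15 × (1−0.05) × (1−0.7) = 0.0342
chardonnay: 0.2 × 0.6 × (1−0.5) × (1−0.95) = 0.003
P(riesling | x) = 0.0342 / 0.0372 ≈ 0.9194

0.9194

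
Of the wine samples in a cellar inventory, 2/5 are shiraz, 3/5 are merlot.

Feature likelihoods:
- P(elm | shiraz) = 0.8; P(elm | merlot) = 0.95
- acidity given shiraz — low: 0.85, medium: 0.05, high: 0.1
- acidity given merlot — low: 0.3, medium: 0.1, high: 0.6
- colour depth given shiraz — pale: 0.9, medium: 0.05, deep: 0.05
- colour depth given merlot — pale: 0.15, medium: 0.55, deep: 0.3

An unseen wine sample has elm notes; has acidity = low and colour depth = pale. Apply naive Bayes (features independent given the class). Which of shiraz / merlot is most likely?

shiraz: 0.4 × 0.8 × 0.85 × 0.9 = 0.2448
merlot: 0.6 × 0.95 × 0.3 × 0.15 = 0.02565
Highest score → shiraz.

shiraz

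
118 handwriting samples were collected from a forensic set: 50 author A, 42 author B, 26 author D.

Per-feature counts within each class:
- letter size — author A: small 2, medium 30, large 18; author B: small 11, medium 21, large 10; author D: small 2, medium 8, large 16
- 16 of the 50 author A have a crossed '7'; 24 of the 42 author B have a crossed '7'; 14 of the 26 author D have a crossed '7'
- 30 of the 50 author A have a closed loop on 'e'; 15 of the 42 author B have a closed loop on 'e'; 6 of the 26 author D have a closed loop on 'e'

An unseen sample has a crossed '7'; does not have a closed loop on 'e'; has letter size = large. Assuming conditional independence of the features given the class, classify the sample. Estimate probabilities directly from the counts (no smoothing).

author D

author A: (50/118) × (18/50) × (16/50) × (20/50) ≈ 0.0195254
author B: (42/118) × (10/42) × (24/42) × (27/42) ≈ 0.0311311
author D: (26/118) × (16/26) × (14/26) × (20/26) ≈ 0.0561629
Highest score → author D.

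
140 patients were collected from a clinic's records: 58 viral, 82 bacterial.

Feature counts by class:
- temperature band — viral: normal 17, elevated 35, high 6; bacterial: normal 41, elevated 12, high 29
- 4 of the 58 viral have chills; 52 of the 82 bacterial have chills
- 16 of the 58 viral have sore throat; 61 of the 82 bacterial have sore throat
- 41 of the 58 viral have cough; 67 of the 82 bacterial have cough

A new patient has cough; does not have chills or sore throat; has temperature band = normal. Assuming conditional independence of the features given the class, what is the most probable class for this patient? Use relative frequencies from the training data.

viral: (58/140) × (17/58) × (54/58) × (42/58) × (41/58) ≈ 0.0578714
bacterial: (82/140) × (41/82) × (30/82) × (21/82) × (67/82) ≈ 0.0224197
Highest score → viral.

viral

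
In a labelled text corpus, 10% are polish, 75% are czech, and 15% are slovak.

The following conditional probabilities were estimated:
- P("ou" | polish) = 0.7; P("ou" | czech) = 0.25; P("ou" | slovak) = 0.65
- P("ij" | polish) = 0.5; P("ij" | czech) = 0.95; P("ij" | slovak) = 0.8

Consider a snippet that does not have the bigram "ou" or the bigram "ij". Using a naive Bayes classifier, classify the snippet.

czech

polish: 0.1 × (1−0.7) × (1−0.5) = 0.015
czech: 0.75 × (1−0.25) × (1−0.95) = 0.028125
slovak: 0.15 × (1−0.65) × (1−0.8) = 0.0105
Highest score → czech.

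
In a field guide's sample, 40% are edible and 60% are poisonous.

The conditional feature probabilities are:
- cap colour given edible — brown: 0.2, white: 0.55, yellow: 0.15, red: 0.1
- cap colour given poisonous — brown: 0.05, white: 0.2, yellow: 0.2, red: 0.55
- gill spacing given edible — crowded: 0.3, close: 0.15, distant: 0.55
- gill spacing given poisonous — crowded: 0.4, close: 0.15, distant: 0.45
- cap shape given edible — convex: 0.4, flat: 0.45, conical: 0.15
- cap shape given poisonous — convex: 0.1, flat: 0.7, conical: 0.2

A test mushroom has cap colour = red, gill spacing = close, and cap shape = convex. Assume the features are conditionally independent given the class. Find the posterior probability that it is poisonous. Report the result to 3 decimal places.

edible: 0.4 × 0.1 × 0.15 × 0.4 = 0.0024
poisonous: 0.6 × 0.55 × 0.15 × 0.1 = 0.00495
P(poisonous | x) = 0.00495 / 0.00735 ≈ 0.673

0.673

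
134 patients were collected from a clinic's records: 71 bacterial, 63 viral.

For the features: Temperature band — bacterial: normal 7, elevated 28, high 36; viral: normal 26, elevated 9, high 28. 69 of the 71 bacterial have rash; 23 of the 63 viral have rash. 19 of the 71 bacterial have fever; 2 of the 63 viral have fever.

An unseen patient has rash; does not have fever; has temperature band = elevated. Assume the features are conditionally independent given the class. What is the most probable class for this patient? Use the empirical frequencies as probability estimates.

bacterial: (71/134) × (28/71) × (69/71) × (52/71) ≈ 0.148727
viral: (63/134) × (9/63) × (23/63) × (61/63) ≈ 0.0237418
Highest score → bacterial.

bacterial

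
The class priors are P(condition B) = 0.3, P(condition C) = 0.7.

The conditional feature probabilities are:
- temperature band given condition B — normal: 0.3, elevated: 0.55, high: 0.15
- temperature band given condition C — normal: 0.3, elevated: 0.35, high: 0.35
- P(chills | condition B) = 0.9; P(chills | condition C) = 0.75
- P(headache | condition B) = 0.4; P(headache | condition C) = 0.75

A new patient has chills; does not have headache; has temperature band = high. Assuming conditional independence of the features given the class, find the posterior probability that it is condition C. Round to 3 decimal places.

0.654

condition B: 0.3 × 0.15 × 0.9 × (1−0.4) = 0.0243
condition C: 0.7 × 0.35 × 0.75 × (1−0.75) = 0.0459375
P(condition C | x) = 0.0459375 / 0.0702375 ≈ 0.654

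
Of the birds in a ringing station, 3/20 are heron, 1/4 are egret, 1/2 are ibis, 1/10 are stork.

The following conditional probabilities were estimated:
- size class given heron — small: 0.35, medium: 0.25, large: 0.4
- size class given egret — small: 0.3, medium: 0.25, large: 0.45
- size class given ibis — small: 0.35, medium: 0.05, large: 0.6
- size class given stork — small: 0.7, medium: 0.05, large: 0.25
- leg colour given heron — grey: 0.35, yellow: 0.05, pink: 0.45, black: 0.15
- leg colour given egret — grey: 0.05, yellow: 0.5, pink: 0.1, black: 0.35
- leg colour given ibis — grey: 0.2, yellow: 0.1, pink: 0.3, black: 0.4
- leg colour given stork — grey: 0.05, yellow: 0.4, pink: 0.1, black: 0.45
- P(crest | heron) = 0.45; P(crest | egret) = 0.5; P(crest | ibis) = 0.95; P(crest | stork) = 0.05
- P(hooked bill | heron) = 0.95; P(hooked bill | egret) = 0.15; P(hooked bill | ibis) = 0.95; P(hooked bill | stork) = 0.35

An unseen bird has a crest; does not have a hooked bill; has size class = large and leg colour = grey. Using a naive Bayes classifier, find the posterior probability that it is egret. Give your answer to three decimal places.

0.415

heron: 0.15 × 0.4 × 0.35 × 0.45 × (1−0.95) = 0.0004725
egret: 0.25 × 0.45 × 0.05 × 0.5 × (1−0.15) = 0.002390625
ibis: 0.5 × 0.6 × 0.2 × 0.95 × (1−0.95) = 0.00285
stork: 0.1 × 0.25 × 0.05 × 0.05 × (1−0.35) = 0.000040625
P(egret | x) = 0.002390625 / 0.00575375 ≈ 0.415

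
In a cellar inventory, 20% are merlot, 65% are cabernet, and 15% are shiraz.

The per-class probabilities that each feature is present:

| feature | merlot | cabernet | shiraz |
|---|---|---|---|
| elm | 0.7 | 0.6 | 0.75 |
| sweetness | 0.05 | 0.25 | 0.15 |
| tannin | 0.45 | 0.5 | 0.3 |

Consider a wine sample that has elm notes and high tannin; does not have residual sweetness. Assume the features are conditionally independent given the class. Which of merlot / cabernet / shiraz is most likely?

cabernet

merlot: 0.2 × 0.7 × (1−0.05) × 0.45 = 0.05985
cabernet: 0.65 × 0.6 × (1−0.25) × 0.5 = 0.14625
shiraz: 0.15 × 0.75 × (1−0.15) × 0.3 = 0.0286875
Highest score → cabernet.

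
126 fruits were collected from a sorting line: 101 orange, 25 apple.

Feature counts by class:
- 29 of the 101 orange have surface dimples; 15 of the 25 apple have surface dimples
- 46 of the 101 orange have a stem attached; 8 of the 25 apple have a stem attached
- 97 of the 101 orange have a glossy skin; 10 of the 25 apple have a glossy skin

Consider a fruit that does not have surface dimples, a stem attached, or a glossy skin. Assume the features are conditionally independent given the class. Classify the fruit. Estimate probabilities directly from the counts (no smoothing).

orange: (101/126) × (72/101) × (55/101) × (4/101) ≈ 0.0123237
apple: (25/126) × (10/25) × (17/25) × (15/25) ≈ 0.032381
Highest score → apple.

apple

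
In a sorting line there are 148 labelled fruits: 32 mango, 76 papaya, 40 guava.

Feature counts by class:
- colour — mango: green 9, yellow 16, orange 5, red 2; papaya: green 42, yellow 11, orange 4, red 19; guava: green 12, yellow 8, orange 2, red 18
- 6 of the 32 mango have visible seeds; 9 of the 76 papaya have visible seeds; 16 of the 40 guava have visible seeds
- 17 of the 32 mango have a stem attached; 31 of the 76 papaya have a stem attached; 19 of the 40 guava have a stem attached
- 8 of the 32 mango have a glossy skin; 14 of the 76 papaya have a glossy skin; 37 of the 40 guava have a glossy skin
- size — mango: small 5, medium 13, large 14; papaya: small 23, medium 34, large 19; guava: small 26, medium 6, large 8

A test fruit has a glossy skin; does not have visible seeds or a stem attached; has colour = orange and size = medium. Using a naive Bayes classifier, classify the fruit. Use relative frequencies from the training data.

mango: (32/148) × (5/32) × (26/32) × (15/32) × (8/32) × (13/32) ≈ 0.00130679
papaya: (76/148) × (4/76) × (67/76) × (45/76) × (14/76) × (34/76) ≈ 0.00116262
guava: (40/148) × (2/40) × (24/40) × (21/40) × (37/40) × (6/40) = 0.000590625
Highest score → mango.

mango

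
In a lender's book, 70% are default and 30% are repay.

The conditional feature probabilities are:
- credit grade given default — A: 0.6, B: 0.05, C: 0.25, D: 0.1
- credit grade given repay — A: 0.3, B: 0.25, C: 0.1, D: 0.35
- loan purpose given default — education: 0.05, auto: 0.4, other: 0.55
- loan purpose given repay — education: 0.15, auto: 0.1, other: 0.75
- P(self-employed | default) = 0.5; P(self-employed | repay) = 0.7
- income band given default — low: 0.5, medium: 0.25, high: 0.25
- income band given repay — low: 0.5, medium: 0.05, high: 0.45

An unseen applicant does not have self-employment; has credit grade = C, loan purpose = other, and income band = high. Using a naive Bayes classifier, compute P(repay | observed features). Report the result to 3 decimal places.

default: 0.7 × 0.25 × 0.55 × (1−0.5) × 0.25 = 0.01203125
repay: 0.3 × 0.1 × 0.75 × (1−0.7) × 0.45 = 0.0030375
P(repay | x) = 0.0030375 / 0.01506875 ≈ 0.202

0.202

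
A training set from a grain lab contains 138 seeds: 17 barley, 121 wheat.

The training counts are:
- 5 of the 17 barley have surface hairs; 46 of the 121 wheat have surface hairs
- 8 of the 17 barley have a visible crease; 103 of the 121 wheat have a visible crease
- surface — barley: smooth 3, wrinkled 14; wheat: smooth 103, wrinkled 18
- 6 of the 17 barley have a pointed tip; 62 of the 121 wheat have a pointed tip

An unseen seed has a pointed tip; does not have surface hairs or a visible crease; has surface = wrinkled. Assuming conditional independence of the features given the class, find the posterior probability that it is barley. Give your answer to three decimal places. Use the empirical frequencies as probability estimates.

barley: (17/138) × (12/17) × (9/17) × (14/17) × (6/17) ≈ 0.0133806
wheat: (121/138) × (75/121) × (18/121) × (18/121) × (62/121) ≈ 0.00616258
P(barley | x) = 0.0133806 / 0.01954318 ≈ 0.685

0.685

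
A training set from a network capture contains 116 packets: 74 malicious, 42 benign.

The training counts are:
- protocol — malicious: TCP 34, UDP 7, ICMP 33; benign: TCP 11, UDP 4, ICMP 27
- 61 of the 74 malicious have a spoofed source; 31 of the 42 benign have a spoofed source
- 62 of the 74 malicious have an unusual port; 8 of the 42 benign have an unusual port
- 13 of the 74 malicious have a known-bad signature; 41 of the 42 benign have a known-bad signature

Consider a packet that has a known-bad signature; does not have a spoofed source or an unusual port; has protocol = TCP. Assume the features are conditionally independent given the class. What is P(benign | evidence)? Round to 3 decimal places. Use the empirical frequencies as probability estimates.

malicious: (74/116) × (34/74) × (13/74) × (12/74) × (13/74) ≈ 0.00146688
benign: (42/116) × (11/42) × (11/42) × (34/42) × (41/42) ≈ 0.0196265
P(benign | x) = 0.0196265 / 0.02109338 ≈ 0.930

0.930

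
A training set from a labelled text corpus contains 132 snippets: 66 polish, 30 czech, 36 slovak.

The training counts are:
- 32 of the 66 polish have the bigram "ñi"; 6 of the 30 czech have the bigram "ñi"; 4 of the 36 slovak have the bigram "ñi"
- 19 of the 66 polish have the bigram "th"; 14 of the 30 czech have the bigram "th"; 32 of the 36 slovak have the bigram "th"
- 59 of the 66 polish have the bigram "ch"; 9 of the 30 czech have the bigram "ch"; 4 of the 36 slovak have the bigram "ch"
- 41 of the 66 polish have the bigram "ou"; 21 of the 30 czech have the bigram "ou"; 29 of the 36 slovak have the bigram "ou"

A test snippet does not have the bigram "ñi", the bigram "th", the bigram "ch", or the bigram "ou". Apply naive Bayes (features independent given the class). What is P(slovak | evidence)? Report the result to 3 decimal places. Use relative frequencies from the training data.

0.144

polish: (66/132) × (34/66) × (47/66) × (7/66) × (25/66) ≈ 0.00736901
czech: (30/132) × (24/30) × (16/30) × (21/30) × (9/30) ≈ 0.0203636
slovak: (36/132) × (32/36) × (4/36) × (32/36) × (7/36) ≈ 0.00465561
P(slovak | x) = 0.00465561 / 0.03238822 ≈ 0.144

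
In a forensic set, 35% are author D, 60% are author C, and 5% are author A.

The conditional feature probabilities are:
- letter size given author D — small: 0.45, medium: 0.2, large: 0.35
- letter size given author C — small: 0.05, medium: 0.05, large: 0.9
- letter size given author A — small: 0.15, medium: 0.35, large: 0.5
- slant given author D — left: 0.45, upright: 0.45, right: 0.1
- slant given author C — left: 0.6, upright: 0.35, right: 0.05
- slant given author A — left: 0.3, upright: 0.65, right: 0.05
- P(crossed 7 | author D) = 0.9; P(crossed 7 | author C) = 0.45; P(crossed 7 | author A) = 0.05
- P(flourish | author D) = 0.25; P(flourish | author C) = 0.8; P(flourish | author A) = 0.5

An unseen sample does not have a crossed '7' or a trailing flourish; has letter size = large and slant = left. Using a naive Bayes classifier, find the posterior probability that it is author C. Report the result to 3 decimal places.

0.822

author D: 0.35 × 0.35 × 0.45 × (1−0.9) × (1−0.25) = 0.004134375
author C: 0.6 × 0.9 × 0.6 × (1−0.45) × (1−0.8) = 0.03564
author A: 0.05 × 0.5 × 0.3 × (1−0.05) × (1−0.5) = 0.0035625
P(author C | x) = 0.03564 / 0.043336875 ≈ 0.822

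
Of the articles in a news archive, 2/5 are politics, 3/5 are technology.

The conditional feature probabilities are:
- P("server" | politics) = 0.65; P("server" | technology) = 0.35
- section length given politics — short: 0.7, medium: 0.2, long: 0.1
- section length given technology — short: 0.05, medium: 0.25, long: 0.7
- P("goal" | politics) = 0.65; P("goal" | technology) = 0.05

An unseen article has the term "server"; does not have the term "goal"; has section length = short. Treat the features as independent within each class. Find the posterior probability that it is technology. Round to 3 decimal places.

0.135

politics: 0.4 × 0.65 × 0.7 × (1−0.65) = 0.0637
technology: 0.6 × 0.35 × 0.05 × (1−0.05) = 0.009975
P(technology | x) = 0.009975 / 0.073675 ≈ 0.135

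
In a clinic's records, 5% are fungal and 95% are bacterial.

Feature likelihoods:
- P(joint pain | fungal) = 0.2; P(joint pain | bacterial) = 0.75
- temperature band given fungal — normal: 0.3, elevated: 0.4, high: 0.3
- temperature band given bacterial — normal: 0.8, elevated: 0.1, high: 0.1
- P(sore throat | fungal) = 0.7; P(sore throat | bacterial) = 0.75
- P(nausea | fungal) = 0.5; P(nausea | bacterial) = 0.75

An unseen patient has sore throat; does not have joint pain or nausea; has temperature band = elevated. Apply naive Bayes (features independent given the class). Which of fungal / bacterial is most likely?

fungal

fungal: 0.05 × (1−0.2) × 0.4 × 0.7 × (1−0.5) = 0.0056
bacterial: 0.95 × (1−0.75) × 0.1 × 0.75 × (1−0.75) = 0.004453125
Highest score → fungal.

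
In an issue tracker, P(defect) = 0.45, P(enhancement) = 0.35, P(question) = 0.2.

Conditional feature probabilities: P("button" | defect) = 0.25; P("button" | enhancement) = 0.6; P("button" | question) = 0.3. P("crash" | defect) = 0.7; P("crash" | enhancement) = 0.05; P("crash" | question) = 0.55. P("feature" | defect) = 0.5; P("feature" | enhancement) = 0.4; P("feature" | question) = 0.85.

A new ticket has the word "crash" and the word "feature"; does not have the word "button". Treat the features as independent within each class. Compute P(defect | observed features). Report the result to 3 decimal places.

defect: 0.45 × (1−0.25) × 0.7 × 0.5 = 0.118125
enhancement: 0.35 × (1−0.6) × 0.05 × 0.4 = 0.0028
question: 0.2 × (1−0.3) × 0.55 × 0.85 = 0.06545
P(defect | x) = 0.118125 / 0.186375 ≈ 0.634

0.634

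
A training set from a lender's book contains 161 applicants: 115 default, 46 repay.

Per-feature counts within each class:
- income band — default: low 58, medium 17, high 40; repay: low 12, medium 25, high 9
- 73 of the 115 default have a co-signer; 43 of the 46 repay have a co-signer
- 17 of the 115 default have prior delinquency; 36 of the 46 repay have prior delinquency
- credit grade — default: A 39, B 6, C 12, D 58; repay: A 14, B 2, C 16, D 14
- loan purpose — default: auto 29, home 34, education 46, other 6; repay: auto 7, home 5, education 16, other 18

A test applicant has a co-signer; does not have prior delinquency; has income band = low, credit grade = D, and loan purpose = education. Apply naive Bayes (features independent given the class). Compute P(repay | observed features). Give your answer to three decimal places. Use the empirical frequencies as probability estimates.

0.039

default: (115/161) × (58/115) × (73/115) × (98/115) × (58/115) × (46/115) ≈ 0.0393138
repay: (46/161) × (12/46) × (43/46) × (10/46) × (14/46) × (16/46) ≈ 0.00160339
P(repay | x) = 0.00160339 / 0.04091719 ≈ 0.039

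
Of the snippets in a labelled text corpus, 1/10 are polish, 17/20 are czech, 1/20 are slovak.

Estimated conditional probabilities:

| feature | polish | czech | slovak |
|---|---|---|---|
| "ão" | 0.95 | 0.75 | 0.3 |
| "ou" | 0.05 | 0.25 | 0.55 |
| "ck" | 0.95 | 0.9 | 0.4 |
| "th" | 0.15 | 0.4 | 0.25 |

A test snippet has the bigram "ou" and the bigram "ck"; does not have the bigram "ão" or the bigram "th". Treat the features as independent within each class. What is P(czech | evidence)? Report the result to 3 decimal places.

polish: 0.1 × (1−0.95) × 0.05 × 0.95 × (1−0.15) = 0.000201875
czech: 0.85 × (1−0.75) × 0.25 × 0.9 × (1−0.4) = 0.0286875
slovak: 0.05 × (1−0.3) × 0.55 × 0.4 × (1−0.25) = 0.005775
P(czech | x) = 0.0286875 / 0.034664375 ≈ 0.828

0.828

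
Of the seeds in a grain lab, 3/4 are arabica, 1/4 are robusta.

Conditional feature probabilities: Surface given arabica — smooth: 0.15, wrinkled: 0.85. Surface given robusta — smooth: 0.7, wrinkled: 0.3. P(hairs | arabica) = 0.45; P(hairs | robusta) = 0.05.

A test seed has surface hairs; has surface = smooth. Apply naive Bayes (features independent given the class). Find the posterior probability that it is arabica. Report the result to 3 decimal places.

0.853

arabica: 0.75 × 0.15 × 0.45 = 0.050625
robusta: 0.25 × 0.7 × 0.05 = 0.00875
P(arabica | x) = 0.050625 / 0.059375 ≈ 0.853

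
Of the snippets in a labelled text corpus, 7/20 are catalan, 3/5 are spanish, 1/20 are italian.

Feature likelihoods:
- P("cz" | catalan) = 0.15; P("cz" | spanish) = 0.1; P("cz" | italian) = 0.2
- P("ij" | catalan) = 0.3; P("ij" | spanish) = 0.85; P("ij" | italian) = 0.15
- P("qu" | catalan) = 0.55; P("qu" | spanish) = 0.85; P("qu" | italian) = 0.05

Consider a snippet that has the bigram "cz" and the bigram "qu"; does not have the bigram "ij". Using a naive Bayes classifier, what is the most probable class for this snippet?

catalan

catalan: 0.35 × 0.15 × (1−0.3) × 0.55 = 0.0202125
spanish: 0.6 × 0.1 × (1−0.85) × 0.85 = 0.00765
italian: 0.05 × 0.2 × (1−0.15) × 0.05 = 0.000425
Highest score → catalan.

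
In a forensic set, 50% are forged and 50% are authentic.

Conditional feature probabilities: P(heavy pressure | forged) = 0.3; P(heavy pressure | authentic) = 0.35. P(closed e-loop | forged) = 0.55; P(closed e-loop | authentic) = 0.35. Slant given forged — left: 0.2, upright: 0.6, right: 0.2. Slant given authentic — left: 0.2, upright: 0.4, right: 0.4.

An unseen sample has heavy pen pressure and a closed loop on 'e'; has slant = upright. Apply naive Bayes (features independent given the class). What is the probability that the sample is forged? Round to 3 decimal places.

0.669

forged: 0.5 × 0.3 × 0.55 × 0.6 = 0.0495
authentic: 0.5 × 0.35 × 0.35 × 0.4 = 0.0245
P(forged | x) = 0.0495 / 0.074 ≈ 0.669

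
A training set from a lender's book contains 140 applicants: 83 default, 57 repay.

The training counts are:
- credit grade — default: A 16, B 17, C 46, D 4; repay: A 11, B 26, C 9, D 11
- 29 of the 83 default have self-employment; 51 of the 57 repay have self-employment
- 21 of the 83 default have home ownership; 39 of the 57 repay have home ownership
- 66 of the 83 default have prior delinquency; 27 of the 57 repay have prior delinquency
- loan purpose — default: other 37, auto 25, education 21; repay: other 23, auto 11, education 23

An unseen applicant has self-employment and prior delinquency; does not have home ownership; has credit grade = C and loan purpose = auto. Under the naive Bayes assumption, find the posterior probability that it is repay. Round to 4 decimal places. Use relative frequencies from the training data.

0.0748

default: (83/140) × (46/83) × (29/83) × (62/83) × (66/83) × (25/83) ≈ 0.0205396
repay: (57/140) × (9/57) × (51/57) × (18/57) × (27/57) × (11/57) ≈ 0.00166041
P(repay | x) = 0.00166041 / 0.02220001 ≈ 0.0748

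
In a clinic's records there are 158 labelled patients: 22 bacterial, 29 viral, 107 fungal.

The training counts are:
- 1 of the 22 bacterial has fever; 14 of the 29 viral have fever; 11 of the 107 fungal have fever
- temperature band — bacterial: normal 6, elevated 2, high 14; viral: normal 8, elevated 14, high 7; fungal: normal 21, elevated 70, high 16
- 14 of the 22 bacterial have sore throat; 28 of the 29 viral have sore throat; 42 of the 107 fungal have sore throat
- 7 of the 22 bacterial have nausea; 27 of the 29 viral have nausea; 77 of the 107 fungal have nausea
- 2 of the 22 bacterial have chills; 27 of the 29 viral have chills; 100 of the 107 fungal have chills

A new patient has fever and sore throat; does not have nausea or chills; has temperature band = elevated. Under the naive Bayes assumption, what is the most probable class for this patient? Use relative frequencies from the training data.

fungal

bacterial: (22/158) × (1/22) × (2/22) × (14/22) × (15/22) × (20/22) ≈ 0.000226951
viral: (29/158) × (14/29) × (14/29) × (28/29) × (2/29) × (2/29) ≈ 0.000196438
fungal: (107/158) × (11/107) × (70/107) × (42/107) × (30/107) × (7/107) ≈ 0.000327919
Highest score → fungal.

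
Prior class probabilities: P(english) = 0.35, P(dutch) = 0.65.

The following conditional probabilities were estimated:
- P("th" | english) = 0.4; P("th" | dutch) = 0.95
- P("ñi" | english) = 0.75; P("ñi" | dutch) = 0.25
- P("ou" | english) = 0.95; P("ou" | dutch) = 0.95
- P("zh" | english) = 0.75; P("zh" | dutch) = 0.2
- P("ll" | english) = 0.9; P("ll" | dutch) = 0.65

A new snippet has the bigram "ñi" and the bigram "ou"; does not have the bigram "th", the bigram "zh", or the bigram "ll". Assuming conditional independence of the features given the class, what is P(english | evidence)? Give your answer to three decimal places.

0.634

english: 0.35 × (1−0.4) × 0.75 × 0.95 × (1−0.75) × (1−0.9) = 0.003740625
dutch: 0.65 × (1−0.95) × 0.25 × 0.95 × (1−0.2) × (1−0.65) = 0.00216125
P(english | x) = 0.003740625 / 0.005901875 ≈ 0.634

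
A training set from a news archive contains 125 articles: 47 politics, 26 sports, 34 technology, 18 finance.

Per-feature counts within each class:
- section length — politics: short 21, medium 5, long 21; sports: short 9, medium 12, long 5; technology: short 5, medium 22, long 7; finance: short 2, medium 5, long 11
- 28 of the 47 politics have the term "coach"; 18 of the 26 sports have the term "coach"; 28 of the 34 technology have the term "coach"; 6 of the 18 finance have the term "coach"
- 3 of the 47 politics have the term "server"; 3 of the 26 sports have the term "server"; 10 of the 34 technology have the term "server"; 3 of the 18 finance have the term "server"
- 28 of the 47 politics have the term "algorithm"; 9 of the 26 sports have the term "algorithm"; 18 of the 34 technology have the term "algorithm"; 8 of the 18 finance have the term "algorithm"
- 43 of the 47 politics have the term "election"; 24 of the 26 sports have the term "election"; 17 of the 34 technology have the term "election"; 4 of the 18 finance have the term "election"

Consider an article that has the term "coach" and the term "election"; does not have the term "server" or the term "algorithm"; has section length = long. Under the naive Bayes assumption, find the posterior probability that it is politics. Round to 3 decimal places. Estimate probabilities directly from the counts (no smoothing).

0.576

politics: (47/125) × (21/47) × (28/47) × (44/47) × (19/47) × (43/47) ≈ 0.0346538
sports: (26/125) × (5/26) × (18/26) × (23/26) × (17/26) × (24/26) ≈ 0.0147852
technology: (34/125) × (7/34) × (28/34) × (24/34) × (16/34) × (17/34) ≈ 0.00765968
finance: (18/125) × (11/18) × (6/18) × (15/18) × (10/18) × (4/18) ≈ 0.00301783
P(politics | x) = 0.0346538 / 0.06011651 ≈ 0.576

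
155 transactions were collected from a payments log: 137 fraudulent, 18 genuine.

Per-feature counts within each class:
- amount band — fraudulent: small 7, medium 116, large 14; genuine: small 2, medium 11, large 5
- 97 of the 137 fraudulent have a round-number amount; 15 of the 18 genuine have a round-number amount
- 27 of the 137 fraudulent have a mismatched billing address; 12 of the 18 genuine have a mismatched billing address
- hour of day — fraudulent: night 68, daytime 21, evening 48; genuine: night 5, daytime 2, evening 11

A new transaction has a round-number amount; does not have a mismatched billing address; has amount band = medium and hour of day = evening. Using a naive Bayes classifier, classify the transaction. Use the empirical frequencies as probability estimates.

fraudulent: (137/155) × (116/137) × (97/137) × (110/137) × (48/137) ≈ 0.149063
genuine: (18/155) × (11/18) × (15/18) × (6/18) × (11/18) ≈ 0.012047
Highest score → fraudulent.

fraudulent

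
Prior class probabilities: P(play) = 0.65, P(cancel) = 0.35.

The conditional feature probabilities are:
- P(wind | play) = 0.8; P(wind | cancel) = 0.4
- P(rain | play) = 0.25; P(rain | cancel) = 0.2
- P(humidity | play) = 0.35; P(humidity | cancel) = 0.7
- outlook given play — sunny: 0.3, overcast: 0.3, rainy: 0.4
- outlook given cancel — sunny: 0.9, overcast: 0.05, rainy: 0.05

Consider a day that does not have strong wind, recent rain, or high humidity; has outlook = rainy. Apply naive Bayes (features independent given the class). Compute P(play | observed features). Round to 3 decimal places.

0.910

play: 0.65 × (1−0.8) × (1−0.25) × (1−0.35) × 0.4 = 0.02535
cancel: 0.35 × (1−0.4) × (1−0.2) × (1−0.7) × 0.05 = 0.00252
P(play | x) = 0.02535 / 0.02787 ≈ 0.910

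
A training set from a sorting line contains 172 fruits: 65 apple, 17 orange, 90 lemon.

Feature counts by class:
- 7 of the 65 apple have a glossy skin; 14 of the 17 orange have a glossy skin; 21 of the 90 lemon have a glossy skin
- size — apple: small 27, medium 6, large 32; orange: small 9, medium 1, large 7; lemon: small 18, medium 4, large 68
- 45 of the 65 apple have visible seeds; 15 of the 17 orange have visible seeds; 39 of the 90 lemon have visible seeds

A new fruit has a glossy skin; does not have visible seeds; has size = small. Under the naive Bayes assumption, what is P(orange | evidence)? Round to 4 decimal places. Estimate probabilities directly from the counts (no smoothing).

apple: (65/172) × (7/65) × (27/65) × (20/65) ≈ 0.0052016
orange: (17/172) × (14/17) × (9/17) × (2/17) ≈ 0.00506961
lemon: (90/172) × (21/90) × (18/90) × (51/90) ≈ 0.0138372
P(orange | x) = 0.00506961 / 0.02410841 ≈ 0.2103

0.2103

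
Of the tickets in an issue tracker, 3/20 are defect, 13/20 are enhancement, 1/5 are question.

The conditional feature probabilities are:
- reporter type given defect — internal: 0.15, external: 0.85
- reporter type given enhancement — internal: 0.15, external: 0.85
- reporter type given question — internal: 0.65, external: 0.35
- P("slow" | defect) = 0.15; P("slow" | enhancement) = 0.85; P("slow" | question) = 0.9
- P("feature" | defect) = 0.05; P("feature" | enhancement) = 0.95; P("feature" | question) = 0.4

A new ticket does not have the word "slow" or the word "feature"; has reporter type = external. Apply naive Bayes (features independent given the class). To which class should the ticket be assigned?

defect: 0.15 × 0.85 × (1−0.15) × (1−0.05) = 0.10295625
enhancement: 0.65 × 0.85 × (1−0.85) × (1−0.95) = 0.00414375
question: 0.2 × 0.35 × (1−0.9) × (1−0.4) = 0.0042
Highest score → defect.

defect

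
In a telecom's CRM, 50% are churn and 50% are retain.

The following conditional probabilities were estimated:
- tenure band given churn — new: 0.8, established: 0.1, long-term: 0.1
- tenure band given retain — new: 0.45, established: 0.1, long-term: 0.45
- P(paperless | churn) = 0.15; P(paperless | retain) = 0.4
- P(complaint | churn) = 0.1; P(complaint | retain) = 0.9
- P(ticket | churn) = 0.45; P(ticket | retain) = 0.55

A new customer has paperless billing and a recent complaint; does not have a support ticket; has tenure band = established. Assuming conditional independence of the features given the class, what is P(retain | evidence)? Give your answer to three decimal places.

0.952

churn: 0.5 × 0.1 × 0.15 × 0.1 × (1−0.45) = 0.0004125
retain: 0.5 × 0.1 × 0.4 × 0.9 × (1−0.55) = 0.0081
P(retain | x) = 0.0081 / 0.0085125 ≈ 0.952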